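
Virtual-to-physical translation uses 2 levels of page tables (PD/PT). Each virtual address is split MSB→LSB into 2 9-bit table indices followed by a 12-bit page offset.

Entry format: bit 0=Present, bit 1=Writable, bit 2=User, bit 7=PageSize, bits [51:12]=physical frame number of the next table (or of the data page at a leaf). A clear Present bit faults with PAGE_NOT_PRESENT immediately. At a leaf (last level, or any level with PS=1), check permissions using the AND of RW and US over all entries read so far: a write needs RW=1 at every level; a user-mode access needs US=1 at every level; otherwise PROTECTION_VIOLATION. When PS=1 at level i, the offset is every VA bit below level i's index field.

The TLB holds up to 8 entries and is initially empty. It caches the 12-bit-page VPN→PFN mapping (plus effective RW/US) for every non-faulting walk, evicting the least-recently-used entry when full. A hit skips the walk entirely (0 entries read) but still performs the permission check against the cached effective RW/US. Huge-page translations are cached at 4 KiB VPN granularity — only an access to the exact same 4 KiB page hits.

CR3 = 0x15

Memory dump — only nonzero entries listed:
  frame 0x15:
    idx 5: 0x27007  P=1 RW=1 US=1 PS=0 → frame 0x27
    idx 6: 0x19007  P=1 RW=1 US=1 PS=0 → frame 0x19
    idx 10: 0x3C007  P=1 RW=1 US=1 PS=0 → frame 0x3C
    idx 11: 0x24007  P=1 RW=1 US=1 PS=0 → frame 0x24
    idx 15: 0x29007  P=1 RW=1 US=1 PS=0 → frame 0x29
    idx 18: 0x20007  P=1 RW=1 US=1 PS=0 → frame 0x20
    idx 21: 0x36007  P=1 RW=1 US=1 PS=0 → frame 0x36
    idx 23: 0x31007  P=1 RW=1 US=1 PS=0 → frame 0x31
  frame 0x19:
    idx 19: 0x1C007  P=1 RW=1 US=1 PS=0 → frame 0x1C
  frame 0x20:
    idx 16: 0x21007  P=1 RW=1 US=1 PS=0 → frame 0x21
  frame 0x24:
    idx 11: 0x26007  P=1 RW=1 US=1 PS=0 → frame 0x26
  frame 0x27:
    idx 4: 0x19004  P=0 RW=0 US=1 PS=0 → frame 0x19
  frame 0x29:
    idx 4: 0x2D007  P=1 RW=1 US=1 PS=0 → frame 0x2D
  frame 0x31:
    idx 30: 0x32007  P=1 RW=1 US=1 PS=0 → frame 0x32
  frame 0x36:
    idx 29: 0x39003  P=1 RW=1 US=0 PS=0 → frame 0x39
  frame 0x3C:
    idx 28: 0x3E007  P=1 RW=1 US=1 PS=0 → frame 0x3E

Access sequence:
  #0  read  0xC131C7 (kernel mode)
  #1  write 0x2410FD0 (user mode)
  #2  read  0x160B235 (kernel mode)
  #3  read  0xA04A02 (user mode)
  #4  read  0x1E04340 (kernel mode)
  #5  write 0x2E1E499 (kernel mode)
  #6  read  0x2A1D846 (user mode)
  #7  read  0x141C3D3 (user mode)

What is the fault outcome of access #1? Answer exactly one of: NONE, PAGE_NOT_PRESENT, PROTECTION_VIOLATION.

Per-access translation:
#0 VA=0xC131C7 (r,kernel):
  lvl0: tbl 0x15, slot 6 ⇒ 0x19007 (P1/RW1/US1/PS0)
  lvl1: tbl 0x19, slot 19 ⇒ 0x1C007 (P1/RW1/US1/PS0)
  ✓ 0x1C1C7  — 2 lookups
#1 VA=0x2410FD0 (w,user):
  lvl0: tbl 0x15, slot 18 ⇒ 0x20007 (P1/RW1/US1/PS0)
  lvl1: tbl 0x20, slot 16 ⇒ 0x21007 (P1/RW1/US1/PS0)
  ✓ 0x21FD0  — 2 lookups
#2 VA=0x160B235 (r,kernel):
  lvl0: tbl 0x15, slot 11 ⇒ 0x24007 (P1/RW1/US1/PS0)
  lvl1: tbl 0x24, slot 11 ⇒ 0x26007 (P1/RW1/US1/PS0)
  ✓ 0x26235  — 2 lookups
#3 VA=0xA04A02 (r,user):
  lvl0: tbl 0x15, slot 5 ⇒ 0x27007 (P1/RW1/US1/PS0)
  lvl1: tbl 0x27, slot 4 ⇒ 0x19004 (P0/RW0/US1/PS0)
  → PAGE_NOT_PRESENT  (2 entries read)
#4 VA=0x1E04340 (r,kernel):
  lvl0: tbl 0x15, slot 15 ⇒ 0x29007 (P1/RW1/US1/PS0)
  lvl1: tbl 0x29, slot 4 ⇒ 0x2D007 (P1/RW1/US1/PS0)
  ✓ 0x2D340  — 2 lookups
#5 VA=0x2E1E499 (w,kernel):
  lvl0: tbl 0x15, slot 23 ⇒ 0x31007 (P1/RW1/US1/PS0)
  lvl1: tbl 0x31, slot 30 ⇒ 0x32007 (P1/RW1/US1/PS0)
  ✓ 0x32499  — 2 lookups
#6 VA=0x2A1D846 (r,user):
  lvl0: tbl 0x15, slot 21 ⇒ 0x36007 (P1/RW1/US1/PS0)
  lvl1: tbl 0x36, slot 29 ⇒ 0x39003 (P1/RW1/US0/PS0)
  → PROTECTION_VIOLATION  (2 entries read)
#7 VA=0x141C3D3 (r,user):
  lvl0: tbl 0x15, slot 10 ⇒ 0x3C007 (P1/RW1/US1/PS0)
  lvl1: tbl 0x3C, slot 28 ⇒ 0x3E007 (P1/RW1/US1/PS0)
  ✓ 0x3E3D3  — 2 lookups

Access #1 fault: NONE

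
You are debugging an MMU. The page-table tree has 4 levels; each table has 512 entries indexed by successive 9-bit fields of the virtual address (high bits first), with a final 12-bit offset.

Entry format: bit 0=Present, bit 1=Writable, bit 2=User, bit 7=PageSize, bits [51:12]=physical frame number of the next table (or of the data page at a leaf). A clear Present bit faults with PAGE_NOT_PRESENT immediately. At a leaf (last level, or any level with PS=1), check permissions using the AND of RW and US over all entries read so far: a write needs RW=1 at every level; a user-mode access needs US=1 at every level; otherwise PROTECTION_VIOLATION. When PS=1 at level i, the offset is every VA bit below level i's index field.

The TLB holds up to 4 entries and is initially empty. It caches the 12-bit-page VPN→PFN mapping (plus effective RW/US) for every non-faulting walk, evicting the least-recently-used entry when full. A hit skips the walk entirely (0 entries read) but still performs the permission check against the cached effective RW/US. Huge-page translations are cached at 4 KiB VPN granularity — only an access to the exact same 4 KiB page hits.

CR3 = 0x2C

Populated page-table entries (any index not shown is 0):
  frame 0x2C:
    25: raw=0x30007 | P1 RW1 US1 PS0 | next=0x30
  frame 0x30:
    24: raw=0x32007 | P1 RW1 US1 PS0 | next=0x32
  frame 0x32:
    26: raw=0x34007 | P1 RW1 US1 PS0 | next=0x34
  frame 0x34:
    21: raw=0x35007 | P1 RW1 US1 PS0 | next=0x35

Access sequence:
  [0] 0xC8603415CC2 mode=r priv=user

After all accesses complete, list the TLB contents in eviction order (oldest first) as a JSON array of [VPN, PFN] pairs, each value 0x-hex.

Walk each access:
#0 VA=0xC8603415CC2 (r,user):
  [0] read 0x2C idx=25: raw=0x30007 flags P=1 W=1 U=1 S=0
  [1] read 0x30 idx=24: raw=0x32007 flags P=1 W=1 U=1 S=0
  [2] read 0x32 idx=26: raw=0x34007 flags P=1 W=1 U=1 S=0
  [3] read 0x34 idx=21: raw=0x35007 flags P=1 W=1 U=1 S=0
  ⇒ phys 0x35CC2  [4 reads]

TLB: [["0xC8603415", "0x35"]]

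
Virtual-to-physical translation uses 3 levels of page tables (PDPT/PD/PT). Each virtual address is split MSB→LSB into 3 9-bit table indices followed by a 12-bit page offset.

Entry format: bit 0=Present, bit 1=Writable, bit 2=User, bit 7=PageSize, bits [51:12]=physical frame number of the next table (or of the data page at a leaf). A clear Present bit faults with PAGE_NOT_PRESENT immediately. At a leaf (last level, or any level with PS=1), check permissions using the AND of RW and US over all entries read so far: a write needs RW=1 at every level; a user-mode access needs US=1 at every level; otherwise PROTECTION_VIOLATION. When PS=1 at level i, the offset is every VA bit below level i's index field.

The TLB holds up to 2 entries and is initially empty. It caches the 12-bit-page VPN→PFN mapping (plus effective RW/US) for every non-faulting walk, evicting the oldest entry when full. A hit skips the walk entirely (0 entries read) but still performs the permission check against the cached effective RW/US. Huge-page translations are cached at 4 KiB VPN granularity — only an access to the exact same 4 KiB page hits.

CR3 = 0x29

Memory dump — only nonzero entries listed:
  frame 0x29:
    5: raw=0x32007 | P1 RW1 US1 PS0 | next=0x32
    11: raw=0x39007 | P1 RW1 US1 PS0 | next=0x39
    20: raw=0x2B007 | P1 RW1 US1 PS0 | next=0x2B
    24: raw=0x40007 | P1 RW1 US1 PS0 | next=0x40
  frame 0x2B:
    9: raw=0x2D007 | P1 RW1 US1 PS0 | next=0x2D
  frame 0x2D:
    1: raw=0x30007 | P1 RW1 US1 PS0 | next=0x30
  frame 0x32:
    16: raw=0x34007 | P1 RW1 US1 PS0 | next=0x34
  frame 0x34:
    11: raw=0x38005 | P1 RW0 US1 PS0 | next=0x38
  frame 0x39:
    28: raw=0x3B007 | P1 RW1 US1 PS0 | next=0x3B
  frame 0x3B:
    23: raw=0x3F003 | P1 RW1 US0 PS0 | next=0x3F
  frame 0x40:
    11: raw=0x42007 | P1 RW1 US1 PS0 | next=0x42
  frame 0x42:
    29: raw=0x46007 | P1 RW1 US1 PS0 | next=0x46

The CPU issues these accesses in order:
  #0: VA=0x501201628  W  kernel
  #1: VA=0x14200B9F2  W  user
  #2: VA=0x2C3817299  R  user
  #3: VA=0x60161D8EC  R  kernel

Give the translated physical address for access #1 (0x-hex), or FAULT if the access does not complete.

Per-access translation:
#0 VA=0x501201628 (w,kernel):
  L0 @0x29[20] → 0x2B007  P=1,RW=1,US=1,PS=0
  L1 @0x2B[9] → 0x2D007  P=1,RW=1,US=1,PS=0
  L2 @0x2D[1] → 0x30007  P=1,RW=1,US=1,PS=0
  → PA=0x30628  (3 entries read)
#1 VA=0x14200B9F2 (w,user):
  L0 @0x29[5] → 0x32007  P=1,RW=1,US=1,PS=0
  L1 @0x32[16] → 0x34007  P=1,RW=1,US=1,PS=0
  L2 @0x34[11] → 0x38005  P=1,RW=0,US=1,PS=0
  ⇒ fault: PROTECTION_VIOLATION  — 3 lookups
#2 VA=0x2C3817299 (r,user):
  L0 @0x29[11] → 0x39007  P=1,RW=1,US=1,PS=0
  L1 @0x39[28] → 0x3B007  P=1,RW=1,US=1,PS=0
  L2 @0x3B[23] → 0x3F003  P=1,RW=1,US=0,PS=0
  ⇒ fault: PROTECTION_VIOLATION  — 3 lookups
#3 VA=0x60161D8EC (r,kernel):
  L0 @0x29[24] → 0x40007  P=1,RW=1,US=1,PS=0
  L1 @0x40[11] → 0x42007  P=1,RW=1,US=1,PS=0
  L2 @0x42[29] → 0x46007  P=1,RW=1,US=1,PS=0
  → PA=0x468EC  (3 entries read)

Access #1 PA: FAULT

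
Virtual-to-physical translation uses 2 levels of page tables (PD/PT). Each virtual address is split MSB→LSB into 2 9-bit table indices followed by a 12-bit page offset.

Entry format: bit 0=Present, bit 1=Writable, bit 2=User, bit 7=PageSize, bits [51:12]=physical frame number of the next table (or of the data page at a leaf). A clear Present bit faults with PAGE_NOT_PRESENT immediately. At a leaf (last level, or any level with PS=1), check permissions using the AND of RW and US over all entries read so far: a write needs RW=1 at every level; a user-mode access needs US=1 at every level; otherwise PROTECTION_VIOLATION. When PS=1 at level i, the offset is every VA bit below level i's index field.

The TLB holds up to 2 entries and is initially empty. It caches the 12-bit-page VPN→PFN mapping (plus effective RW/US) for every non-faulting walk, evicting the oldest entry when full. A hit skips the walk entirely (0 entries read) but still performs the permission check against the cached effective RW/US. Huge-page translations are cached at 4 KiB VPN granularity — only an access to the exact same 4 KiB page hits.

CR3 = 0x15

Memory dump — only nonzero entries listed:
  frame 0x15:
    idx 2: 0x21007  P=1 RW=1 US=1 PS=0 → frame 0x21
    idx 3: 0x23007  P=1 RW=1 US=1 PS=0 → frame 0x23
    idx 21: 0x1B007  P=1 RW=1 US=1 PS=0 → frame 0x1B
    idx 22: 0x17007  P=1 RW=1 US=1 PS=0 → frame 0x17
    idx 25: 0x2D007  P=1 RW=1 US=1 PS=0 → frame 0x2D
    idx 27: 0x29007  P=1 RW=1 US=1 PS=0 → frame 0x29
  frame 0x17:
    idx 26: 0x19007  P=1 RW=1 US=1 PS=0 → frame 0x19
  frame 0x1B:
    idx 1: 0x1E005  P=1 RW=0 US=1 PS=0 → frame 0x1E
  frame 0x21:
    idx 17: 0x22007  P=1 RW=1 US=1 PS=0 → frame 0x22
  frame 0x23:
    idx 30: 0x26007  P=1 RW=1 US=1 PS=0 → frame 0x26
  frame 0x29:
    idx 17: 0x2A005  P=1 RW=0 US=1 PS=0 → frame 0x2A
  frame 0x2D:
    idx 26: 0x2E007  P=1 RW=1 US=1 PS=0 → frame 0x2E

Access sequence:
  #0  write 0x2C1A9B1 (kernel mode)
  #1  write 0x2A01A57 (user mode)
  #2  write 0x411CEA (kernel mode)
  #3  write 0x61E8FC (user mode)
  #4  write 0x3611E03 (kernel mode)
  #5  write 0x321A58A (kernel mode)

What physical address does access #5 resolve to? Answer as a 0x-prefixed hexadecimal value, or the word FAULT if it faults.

Per-access translation:
#0 VA=0x2C1A9B1 (w,kernel):
  L0: frame=0x15 idx=22 entry=0x17007 [P=1 RW=1 US=1 PS=0]
  L1: frame=0x17 idx=26 entry=0x19007 [P=1 RW=1 US=1 PS=0]
  ✓ 0x199B1  — 2 lookups
#1 VA=0x2A01A57 (w,user):
  L0: frame=0x15 idx=21 entry=0x1B007 [P=1 RW=1 US=1 PS=0]
  L1: frame=0x1B idx=1 entry=0x1E005 [P=1 RW=0 US=1 PS=0]
  ⇒ fault: PROTECTION_VIOLATION  — 2 lookups
#2 VA=0x411CEA (w,kernel):
  L0: frame=0x15 idx=2 entry=0x21007 [P=1 RW=1 US=1 PS=0]
  L1: frame=0x21 idx=17 entry=0x22007 [P=1 RW=1 US=1 PS=0]
  ✓ 0x22CEA  — 2 lookups
#3 VA=0x61E8FC (w,user):
  L0: frame=0x15 idx=3 entry=0x23007 [P=1 RW=1 US=1 PS=0]
  L1: frame=0x23 idx=30 entry=0x26007 [P=1 RW=1 US=1 PS=0]
  ✓ 0x268FC  — 2 lookups
#4 VA=0x3611E03 (w,kernel):
  L0: frame=0x15 idx=27 entry=0x29007 [P=1 RW=1 US=1 PS=0]
  L1: frame=0x29 idx=17 entry=0x2A005 [P=1 RW=0 US=1 PS=0]
  ⇒ fault: PROTECTION_VIOLATION  — 2 lookups
#5 VA=0x321A58A (w,kernel):
  L0: frame=0x15 idx=25 entry=0x2D007 [P=1 RW=1 US=1 PS=0]
  L1: frame=0x2D idx=26 entry=0x2E007 [P=1 RW=1 US=1 PS=0]
  ✓ 0x2E58A  — 2 lookups

Access #5 PA: 0x2E58A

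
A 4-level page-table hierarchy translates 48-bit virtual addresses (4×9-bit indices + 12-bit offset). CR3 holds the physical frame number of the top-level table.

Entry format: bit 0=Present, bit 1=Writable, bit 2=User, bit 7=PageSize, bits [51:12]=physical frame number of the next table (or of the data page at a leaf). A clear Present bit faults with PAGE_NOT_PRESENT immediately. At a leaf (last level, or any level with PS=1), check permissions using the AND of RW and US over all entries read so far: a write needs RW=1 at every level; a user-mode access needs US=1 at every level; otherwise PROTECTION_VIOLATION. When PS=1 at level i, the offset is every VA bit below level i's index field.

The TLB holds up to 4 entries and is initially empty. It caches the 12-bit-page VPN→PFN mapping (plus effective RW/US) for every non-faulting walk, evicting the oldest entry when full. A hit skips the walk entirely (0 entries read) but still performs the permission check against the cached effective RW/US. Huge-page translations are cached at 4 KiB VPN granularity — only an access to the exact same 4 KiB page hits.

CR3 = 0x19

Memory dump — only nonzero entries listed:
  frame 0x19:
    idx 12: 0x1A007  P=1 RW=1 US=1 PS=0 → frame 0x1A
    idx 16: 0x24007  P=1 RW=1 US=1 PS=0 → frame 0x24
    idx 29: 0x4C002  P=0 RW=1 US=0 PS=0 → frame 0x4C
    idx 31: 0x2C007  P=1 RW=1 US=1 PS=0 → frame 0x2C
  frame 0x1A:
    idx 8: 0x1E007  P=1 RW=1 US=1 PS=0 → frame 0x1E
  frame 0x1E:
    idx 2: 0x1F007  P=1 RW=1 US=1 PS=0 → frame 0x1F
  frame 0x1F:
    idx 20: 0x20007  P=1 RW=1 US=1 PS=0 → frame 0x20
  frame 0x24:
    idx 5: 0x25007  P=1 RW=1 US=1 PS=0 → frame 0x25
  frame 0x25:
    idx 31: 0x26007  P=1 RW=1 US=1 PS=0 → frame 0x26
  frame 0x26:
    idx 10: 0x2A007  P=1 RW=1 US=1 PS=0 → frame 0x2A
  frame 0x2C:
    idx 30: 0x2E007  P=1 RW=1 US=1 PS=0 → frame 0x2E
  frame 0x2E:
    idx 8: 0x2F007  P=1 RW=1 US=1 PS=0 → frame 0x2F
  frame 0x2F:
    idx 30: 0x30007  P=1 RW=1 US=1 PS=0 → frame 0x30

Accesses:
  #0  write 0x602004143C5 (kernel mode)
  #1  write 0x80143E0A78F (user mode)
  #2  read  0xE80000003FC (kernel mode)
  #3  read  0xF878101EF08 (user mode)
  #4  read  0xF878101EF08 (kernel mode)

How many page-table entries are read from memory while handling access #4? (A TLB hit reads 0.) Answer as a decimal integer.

Per-access translation:
#0 VA=0x602004143C5 (w,kernel):
  lvl0: tbl 0x19, slot 12 ⇒ 0x1A007 (P1/RW1/US1/PS0)
  lvl1: tbl 0x1A, slot 8 ⇒ 0x1E007 (P1/RW1/US1/PS0)
  lvl2: tbl 0x1E, slot 2 ⇒ 0x1F007 (P1/RW1/US1/PS0)
  lvl3: tbl 0x1F, slot 20 ⇒ 0x20007 (P1/RW1/US1/PS0)
  ✓ 0x203C5  — 4 lookups
#1 VA=0x80143E0A78F (w,user):
  lvl0: tbl 0x19, slot 16 ⇒ 0x24007 (P1/RW1/US1/PS0)
  lvl1: tbl 0x24, slot 5 ⇒ 0x25007 (P1/RW1/US1/PS0)
  lvl2: tbl 0x25, slot 31 ⇒ 0x26007 (P1/RW1/US1/PS0)
  lvl3: tbl 0x26, slot 10 ⇒ 0x2A007 (P1/RW1/US1/PS0)
  ✓ 0x2A78F  — 4 lookups
#2 VA=0xE80000003FC (r,kernel):
  lvl0: tbl 0x19, slot 29 ⇒ 0x4C002 (P0/RW1/US0/PS0)
  ✗ PAGE_NOT_PRESENT  [1 reads]
#3 VA=0xF878101EF08 (r,user):
  lvl0: tbl 0x19, slot 31 ⇒ 0x2C007 (P1/RW1/US1/PS0)
  lvl1: tbl 0x2C, slot 30 ⇒ 0x2E007 (P1/RW1/US1/PS0)
  lvl2: tbl 0x2E, slot 8 ⇒ 0x2F007 (P1/RW1/US1/PS0)
  lvl3: tbl 0x2F, slot 30 ⇒ 0x30007 (P1/RW1/US1/PS0)
  ✓ 0x30F08  — 4 lookups
#4 VA=0xF878101EF08 (r,kernel):
  TLB hit vpn=0xF878101E → PA=0x30F08

Entries read for #4: 0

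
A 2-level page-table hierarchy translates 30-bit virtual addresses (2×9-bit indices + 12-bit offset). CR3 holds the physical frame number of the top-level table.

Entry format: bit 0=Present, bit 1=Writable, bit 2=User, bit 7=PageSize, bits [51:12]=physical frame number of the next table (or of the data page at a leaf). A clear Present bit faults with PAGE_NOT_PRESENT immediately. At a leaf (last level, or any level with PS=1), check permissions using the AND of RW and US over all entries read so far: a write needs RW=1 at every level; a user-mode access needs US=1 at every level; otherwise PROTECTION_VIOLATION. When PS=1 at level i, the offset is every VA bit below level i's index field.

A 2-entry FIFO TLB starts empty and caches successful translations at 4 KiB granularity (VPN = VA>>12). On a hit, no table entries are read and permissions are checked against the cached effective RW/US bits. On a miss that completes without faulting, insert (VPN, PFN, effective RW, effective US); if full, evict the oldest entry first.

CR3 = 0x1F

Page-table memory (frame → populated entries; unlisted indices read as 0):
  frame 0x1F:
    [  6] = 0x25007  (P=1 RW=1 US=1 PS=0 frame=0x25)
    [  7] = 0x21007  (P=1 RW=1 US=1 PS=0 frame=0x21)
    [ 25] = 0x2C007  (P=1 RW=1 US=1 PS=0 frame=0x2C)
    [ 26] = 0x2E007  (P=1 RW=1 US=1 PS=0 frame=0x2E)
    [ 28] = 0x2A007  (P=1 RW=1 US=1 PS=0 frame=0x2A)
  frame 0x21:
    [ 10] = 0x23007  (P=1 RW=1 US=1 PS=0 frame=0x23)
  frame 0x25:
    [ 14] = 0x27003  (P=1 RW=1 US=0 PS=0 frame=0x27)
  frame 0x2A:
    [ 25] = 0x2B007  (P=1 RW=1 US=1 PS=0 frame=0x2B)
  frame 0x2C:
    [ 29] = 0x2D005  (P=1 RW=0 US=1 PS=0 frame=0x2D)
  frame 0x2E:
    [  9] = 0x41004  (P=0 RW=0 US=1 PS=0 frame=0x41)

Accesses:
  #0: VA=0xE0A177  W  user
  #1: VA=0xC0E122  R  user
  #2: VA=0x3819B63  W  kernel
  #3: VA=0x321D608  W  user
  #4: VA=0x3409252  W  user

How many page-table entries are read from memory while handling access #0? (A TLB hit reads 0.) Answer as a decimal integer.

Walk each access:
#0 VA=0xE0A177 (w,user):
  [0] read 0x1F idx=7: raw=0x21007 flags P=1 W=1 U=1 S=0
  [1] read 0x21 idx=10: raw=0x23007 flags P=1 W=1 U=1 S=0
  ✓ 0x23177  — 2 lookups
#1 VA=0xC0E122 (r,user):
  [0] read 0x1F idx=6: raw=0x25007 flags P=1 W=1 U=1 S=0
  [1] read 0x25 idx=14: raw=0x27003 flags P=1 W=1 U=0 S=0
  ✗ PROTECTION_VIOLATION  [2 reads]
#2 VA=0x3819B63 (w,kernel):
  [0] read 0x1F idx=28: raw=0x2A007 flags P=1 W=1 U=1 S=0
  [1] read 0x2A idx=25: raw=0x2B007 flags P=1 W=1 U=1 S=0
  ✓ 0x2BB63  — 2 lookups
#3 VA=0x321D608 (w,user):
  [0] read 0x1F idx=25: raw=0x2C007 flags P=1 W=1 U=1 S=0
  [1] read 0x2C idx=29: raw=0x2D005 flags P=1 W=0 U=1 S=0
  ✗ PROTECTION_VIOLATION  [2 reads]
#4 VA=0x3409252 (w,user):
  [0] read 0x1F idx=26: raw=0x2E007 flags P=1 W=1 U=1 S=0
  [1] read 0x2E idx=9: raw=0x41004 flags P=0 W=0 U=1 S=0
  ✗ PAGE_NOT_PRESENT  [2 reads]

Entries read for #0: 2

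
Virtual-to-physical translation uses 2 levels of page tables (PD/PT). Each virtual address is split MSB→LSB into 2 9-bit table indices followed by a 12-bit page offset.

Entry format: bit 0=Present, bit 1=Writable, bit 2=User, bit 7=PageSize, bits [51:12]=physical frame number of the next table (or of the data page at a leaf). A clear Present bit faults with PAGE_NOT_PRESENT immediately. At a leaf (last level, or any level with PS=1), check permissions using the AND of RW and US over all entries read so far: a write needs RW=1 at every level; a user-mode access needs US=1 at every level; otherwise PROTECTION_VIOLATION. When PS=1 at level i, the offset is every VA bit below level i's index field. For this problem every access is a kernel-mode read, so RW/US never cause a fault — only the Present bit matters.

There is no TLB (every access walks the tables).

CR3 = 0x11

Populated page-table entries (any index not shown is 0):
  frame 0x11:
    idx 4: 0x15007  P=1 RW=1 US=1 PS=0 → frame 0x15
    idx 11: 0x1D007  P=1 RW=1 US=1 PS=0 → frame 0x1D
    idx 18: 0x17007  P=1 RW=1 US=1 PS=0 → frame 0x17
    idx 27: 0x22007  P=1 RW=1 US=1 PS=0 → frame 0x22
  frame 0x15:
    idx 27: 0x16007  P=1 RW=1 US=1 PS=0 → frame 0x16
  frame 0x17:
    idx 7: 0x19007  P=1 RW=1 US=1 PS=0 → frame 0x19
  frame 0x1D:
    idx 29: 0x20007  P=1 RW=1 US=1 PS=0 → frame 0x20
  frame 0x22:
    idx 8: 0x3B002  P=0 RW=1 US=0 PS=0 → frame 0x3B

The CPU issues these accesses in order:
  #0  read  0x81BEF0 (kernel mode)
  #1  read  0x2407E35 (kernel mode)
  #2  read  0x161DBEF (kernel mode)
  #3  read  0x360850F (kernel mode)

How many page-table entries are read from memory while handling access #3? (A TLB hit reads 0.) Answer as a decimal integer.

Trace:
#0 VA=0x81BEF0 (r,kernel):
  [0] read 0x11 idx=4: raw=0x15007 flags P=1 W=1 U=1 S=0
  [1] read 0x15 idx=27: raw=0x16007 flags P=1 W=1 U=1 S=0
  ✓ 0x16EF0  — 2 lookups
#1 VA=0x2407E35 (r,kernel):
  [0] read 0x11 idx=18: raw=0x17007 flags P=1 W=1 U=1 S=0
  [1] read 0x17 idx=7: raw=0x19007 flags P=1 W=1 U=1 S=0
  ✓ 0x19E35  — 2 lookups
#2 VA=0x161DBEF (r,kernel):
  [0] read 0x11 idx=11: raw=0x1D007 flags P=1 W=1 U=1 S=0
  [1] read 0x1D idx=29: raw=0x20007 flags P=1 W=1 U=1 S=0
  ✓ 0x20BEF  — 2 lookups
#3 VA=0x360850F (r,kernel):
  [0] read 0x11 idx=27: raw=0x22007 flags P=1 W=1 U=1 S=0
  [1] read 0x22 idx=8: raw=0x3B002 flags P=0 W=1 U=0 S=0
  ✗ PAGE_NOT_PRESENT  [2 reads]

Entries read for #3: 2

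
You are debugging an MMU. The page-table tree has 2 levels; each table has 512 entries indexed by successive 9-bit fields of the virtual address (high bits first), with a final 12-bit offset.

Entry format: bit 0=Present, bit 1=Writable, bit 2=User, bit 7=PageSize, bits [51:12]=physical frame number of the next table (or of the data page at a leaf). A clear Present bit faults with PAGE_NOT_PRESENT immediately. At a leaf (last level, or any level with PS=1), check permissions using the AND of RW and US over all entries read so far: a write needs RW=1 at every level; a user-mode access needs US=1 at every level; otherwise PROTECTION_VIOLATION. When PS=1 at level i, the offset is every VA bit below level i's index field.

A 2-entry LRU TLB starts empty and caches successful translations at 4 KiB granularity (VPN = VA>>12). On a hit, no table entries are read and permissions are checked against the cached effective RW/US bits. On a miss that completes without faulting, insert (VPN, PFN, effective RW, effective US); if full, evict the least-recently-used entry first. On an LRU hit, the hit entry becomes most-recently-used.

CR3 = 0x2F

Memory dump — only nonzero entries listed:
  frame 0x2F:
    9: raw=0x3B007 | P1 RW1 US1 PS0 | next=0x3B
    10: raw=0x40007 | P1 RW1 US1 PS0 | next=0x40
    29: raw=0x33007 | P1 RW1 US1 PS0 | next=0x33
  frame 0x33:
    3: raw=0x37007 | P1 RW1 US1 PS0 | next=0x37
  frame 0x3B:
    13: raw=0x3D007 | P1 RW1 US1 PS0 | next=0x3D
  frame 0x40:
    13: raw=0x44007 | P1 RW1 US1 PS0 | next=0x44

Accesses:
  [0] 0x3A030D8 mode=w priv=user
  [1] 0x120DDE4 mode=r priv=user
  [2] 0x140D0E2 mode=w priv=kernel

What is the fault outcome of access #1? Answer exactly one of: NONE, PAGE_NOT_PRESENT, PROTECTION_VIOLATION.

Per-access translation:
#0 VA=0x3A030D8 (w,user):
  L0: frame=0x2F idx=29 entry=0x33007 [P=1 RW=1 US=1 PS=0]
  L1: frame=0x33 idx=3 entry=0x37007 [P=1 RW=1 US=1 PS=0]
  ✓ 0x370D8  — 2 lookups
#1 VA=0x120DDE4 (r,user):
  L0: frame=0x2F idx=9 entry=0x3B007 [P=1 RW=1 US=1 PS=0]
  L1: frame=0x3B idx=13 entry=0x3D007 [P=1 RW=1 US=1 PS=0]
  ✓ 0x3DDE4  — 2 lookups
#2 VA=0x140D0E2 (w,kernel):
  L0: frame=0x2F idx=10 entry=0x40007 [P=1 RW=1 US=1 PS=0]
  L1: frame=0x40 idx=13 entry=0x44007 [P=1 RW=1 US=1 PS=0]
  ✓ 0x440E2  — 2 lookups

Access #1 fault: NONE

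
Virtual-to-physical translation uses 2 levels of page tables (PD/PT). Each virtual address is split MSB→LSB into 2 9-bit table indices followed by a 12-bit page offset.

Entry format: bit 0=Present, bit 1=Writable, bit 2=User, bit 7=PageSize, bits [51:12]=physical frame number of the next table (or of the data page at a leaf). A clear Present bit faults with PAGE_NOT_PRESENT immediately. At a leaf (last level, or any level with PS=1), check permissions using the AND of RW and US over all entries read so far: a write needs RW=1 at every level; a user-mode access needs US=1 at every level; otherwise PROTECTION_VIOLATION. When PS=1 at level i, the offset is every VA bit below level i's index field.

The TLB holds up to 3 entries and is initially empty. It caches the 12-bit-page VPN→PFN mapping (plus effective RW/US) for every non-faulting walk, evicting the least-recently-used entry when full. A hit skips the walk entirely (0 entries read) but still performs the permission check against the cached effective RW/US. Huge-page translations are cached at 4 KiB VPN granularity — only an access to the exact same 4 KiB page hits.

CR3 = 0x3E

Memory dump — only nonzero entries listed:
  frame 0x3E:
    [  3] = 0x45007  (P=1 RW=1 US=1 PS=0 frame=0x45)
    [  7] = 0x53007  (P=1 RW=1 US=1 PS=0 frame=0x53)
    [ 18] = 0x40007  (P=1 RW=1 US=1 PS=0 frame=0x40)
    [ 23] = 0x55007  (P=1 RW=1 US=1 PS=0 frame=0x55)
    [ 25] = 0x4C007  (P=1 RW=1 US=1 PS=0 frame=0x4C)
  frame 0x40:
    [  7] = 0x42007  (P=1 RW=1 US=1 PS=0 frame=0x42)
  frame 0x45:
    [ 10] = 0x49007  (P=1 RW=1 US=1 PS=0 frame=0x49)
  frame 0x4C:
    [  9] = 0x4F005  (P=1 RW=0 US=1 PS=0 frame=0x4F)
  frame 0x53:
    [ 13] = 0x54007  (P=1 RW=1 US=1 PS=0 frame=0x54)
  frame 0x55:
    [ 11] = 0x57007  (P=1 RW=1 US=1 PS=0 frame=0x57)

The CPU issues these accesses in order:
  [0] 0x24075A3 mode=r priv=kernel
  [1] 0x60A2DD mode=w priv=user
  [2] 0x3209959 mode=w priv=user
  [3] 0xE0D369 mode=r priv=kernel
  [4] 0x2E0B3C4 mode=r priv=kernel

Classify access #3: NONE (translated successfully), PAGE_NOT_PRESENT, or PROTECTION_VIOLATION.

Trace:
#0 VA=0x24075A3 (r,kernel):
  lvl0: tbl 0x3E, slot 18 ⇒ 0x40007 (P1/RW1/US1/PS0)
  lvl1: tbl 0x40, slot 7 ⇒ 0x42007 (P1/RW1/US1/PS0)
  ⇒ phys 0x425A3  [2 reads]
#1 VA=0x60A2DD (w,user):
  lvl0: tbl 0x3E, slot 3 ⇒ 0x45007 (P1/RW1/US1/PS0)
  lvl1: tbl 0x45, slot 10 ⇒ 0x49007 (P1/RW1/US1/PS0)
  ⇒ phys 0x492DD  [2 reads]
#2 VA=0x3209959 (w,user):
  lvl0: tbl 0x3E, slot 25 ⇒ 0x4C007 (P1/RW1/US1/PS0)
  lvl1: tbl 0x4C, slot 9 ⇒ 0x4F005 (P1/RW0/US1/PS0)
  ✗ PROTECTION_VIOLATION  [2 reads]
#3 VA=0xE0D369 (r,kernel):
  lvl0: tbl 0x3E, slot 7 ⇒ 0x53007 (P1/RW1/US1/PS0)
  lvl1: tbl 0x53, slot 13 ⇒ 0x54007 (P1/RW1/US1/PS0)
  ⇒ phys 0x54369  [2 reads]
#4 VA=0x2E0B3C4 (r,kernel):
  lvl0: tbl 0x3E, slot 23 ⇒ 0x55007 (P1/RW1/US1/PS0)
  lvl1: tbl 0x55, slot 11 ⇒ 0x57007 (P1/RW1/US1/PS0)
  ⇒ phys 0x573C4  [2 reads]

Access #3 fault: NONE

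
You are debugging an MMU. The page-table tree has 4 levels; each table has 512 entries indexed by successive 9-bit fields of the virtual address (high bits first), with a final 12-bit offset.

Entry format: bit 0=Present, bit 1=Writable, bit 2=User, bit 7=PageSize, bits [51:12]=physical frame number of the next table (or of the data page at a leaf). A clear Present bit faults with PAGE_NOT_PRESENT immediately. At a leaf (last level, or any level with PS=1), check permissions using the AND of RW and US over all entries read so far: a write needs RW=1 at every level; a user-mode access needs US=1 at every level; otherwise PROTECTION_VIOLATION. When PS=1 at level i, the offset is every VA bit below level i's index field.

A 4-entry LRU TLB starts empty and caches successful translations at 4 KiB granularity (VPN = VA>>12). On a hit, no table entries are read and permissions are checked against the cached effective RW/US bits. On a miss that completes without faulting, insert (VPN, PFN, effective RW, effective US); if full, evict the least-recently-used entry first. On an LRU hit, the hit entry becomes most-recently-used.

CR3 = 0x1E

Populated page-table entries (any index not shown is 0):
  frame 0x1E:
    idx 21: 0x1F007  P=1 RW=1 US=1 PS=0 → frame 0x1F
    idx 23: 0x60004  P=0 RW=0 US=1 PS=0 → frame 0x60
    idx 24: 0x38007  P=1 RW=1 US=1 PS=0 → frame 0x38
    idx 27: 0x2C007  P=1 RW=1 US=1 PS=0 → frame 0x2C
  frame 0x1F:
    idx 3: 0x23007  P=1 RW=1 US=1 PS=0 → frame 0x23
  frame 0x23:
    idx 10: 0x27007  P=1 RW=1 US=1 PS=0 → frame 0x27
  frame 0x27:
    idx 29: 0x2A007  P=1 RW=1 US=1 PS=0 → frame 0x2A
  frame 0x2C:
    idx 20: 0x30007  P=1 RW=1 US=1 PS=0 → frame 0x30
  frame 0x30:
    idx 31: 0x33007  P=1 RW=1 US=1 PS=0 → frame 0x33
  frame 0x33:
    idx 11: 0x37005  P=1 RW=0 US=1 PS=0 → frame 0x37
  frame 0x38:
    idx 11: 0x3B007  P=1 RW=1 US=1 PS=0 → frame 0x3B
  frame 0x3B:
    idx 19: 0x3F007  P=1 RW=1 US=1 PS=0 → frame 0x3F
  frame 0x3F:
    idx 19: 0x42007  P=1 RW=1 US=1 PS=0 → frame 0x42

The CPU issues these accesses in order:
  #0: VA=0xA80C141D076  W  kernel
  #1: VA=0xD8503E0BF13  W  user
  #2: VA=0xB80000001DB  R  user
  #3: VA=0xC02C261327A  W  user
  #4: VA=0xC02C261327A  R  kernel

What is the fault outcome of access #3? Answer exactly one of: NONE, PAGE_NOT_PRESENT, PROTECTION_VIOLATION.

Trace:
#0 VA=0xA80C141D076 (w,kernel):
  L0: frame=0x1E idx=21 entry=0x1F007 [P=1 RW=1 US=1 PS=0]
  L1: frame=0x1F idx=3 entry=0x23007 [P=1 RW=1 US=1 PS=0]
  L2: frame=0x23 idx=10 entry=0x27007 [P=1 RW=1 US=1 PS=0]
  L3: frame=0x27 idx=29 entry=0x2A007 [P=1 RW=1 US=1 PS=0]
  → PA=0x2A076  (4 entries read)
#1 VA=0xD8503E0BF13 (w,user):
  L0: frame=0x1E idx=27 entry=0x2C007 [P=1 RW=1 US=1 PS=0]
  L1: frame=0x2C idx=20 entry=0x30007 [P=1 RW=1 US=1 PS=0]
  L2: frame=0x30 idx=31 entry=0x33007 [P=1 RW=1 US=1 PS=0]
  L3: frame=0x33 idx=11 entry=0x37005 [P=1 RW=0 US=1 PS=0]
  ✗ PROTECTION_VIOLATION  [4 reads]
#2 VA=0xB80000001DB (r,user):
  L0: frame=0x1E idx=23 entry=0x60004 [P=0 RW=0 US=1 PS=0]
  ✗ PAGE_NOT_PRESENT  [1 reads]
#3 VA=0xC02C261327A (w,user):
  L0: frame=0x1E idx=24 entry=0x38007 [P=1 RW=1 US=1 PS=0]
  L1: frame=0x38 idx=11 entry=0x3B007 [P=1 RW=1 US=1 PS=0]
  L2: frame=0x3B idx=19 entry=0x3F007 [P=1 RW=1 US=1 PS=0]
  L3: frame=0x3F idx=19 entry=0x42007 [P=1 RW=1 US=1 PS=0]
  → PA=0x4227A  (4 entries read)
#4 VA=0xC02C261327A (r,kernel):
  TLB hit vpn=0xC02C2613 → PA=0x4227A

Access #3 fault: NONE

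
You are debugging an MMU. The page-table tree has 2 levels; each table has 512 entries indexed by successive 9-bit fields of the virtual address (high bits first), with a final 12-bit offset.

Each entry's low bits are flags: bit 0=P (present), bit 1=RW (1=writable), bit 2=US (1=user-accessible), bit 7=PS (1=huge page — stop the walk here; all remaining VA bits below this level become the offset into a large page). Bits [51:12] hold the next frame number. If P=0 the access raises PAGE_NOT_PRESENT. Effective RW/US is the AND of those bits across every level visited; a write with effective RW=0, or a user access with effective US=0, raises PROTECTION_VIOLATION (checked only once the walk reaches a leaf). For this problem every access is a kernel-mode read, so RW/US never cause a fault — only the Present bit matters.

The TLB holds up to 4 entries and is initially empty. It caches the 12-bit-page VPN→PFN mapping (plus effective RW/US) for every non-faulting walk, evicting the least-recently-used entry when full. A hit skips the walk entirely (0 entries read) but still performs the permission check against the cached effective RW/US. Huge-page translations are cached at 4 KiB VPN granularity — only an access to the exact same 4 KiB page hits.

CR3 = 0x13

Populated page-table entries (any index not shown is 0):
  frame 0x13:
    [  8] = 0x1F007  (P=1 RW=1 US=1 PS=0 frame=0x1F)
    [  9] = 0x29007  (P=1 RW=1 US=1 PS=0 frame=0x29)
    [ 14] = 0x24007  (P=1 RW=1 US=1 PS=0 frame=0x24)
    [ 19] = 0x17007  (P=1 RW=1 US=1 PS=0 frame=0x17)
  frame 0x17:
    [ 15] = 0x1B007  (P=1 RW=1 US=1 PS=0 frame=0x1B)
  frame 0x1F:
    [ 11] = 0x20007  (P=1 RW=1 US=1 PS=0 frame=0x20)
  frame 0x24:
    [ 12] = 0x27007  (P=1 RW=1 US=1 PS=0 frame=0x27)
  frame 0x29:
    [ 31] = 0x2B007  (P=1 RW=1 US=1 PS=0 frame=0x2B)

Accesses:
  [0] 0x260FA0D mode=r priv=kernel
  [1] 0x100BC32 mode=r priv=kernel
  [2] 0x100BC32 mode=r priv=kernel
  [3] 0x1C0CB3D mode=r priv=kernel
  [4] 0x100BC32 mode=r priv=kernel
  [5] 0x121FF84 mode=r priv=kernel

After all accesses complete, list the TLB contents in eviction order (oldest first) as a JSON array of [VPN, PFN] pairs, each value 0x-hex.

Per-access translation:
#0 VA=0x260FA0D (r,kernel):
  L0 @0x13[19] → 0x17007  P=1,RW=1,US=1,PS=0
  L1 @0x17[15] → 0x1B007  P=1,RW=1,US=1,PS=0
  ✓ 0x1BA0D  — 2 lookups
#1 VA=0x100BC32 (r,kernel):
  L0 @0x13[8] → 0x1F007  P=1,RW=1,US=1,PS=0
  L1 @0x1F[11] → 0x20007  P=1,RW=1,US=1,PS=0
  ✓ 0x20C32  — 2 lookups
#2 VA=0x100BC32 (r,kernel):
  TLB hit vpn=0x100B → PA=0x20C32
#3 VA=0x1C0CB3D (r,kernel):
  L0 @0x13[14] → 0x24007  P=1,RW=1,US=1,PS=0
  L1 @0x24[12] → 0x27007  P=1,RW=1,US=1,PS=0
  ✓ 0x27B3D  — 2 lookups
#4 VA=0x100BC32 (r,kernel):
  TLB hit vpn=0x100B → PA=0x20C32
#5 VA=0x121FF84 (r,kernel):
  L0 @0x13[9] → 0x29007  P=1,RW=1,US=1,PS=0
  L1 @0x29[31] → 0x2B007  P=1,RW=1,US=1,PS=0
  ✓ 0x2BF84  — 2 lookups

TLB: [["0x260F", "0x1B"], ["0x1C0C", "0x27"], ["0x100B", "0x20"], ["0x121F", "0x2B"]]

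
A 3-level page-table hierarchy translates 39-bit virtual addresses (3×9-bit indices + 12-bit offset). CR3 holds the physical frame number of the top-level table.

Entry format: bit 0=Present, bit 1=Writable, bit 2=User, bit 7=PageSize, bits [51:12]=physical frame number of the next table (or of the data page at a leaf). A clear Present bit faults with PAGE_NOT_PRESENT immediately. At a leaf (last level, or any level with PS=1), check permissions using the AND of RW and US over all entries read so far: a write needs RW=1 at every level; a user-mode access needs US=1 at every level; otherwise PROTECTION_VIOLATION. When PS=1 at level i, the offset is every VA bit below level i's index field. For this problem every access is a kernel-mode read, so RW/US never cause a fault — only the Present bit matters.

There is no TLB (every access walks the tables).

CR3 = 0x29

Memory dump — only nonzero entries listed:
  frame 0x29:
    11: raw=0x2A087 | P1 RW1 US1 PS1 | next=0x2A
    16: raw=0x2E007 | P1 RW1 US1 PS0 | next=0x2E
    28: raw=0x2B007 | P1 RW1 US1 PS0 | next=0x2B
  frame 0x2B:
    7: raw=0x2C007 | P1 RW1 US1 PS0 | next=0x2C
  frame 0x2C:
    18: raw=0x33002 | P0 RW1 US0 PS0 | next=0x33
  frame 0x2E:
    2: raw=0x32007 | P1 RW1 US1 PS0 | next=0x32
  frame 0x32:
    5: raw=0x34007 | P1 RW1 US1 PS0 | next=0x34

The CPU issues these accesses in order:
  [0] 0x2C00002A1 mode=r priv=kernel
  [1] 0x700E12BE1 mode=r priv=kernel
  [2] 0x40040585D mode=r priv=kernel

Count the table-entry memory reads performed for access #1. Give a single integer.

Trace:
#0 VA=0x2C00002A1 (r,kernel):
  lvl0: tbl 0x29, slot 11 ⇒ 0x2A087 (P1/RW1/US1/PS1)
  ✓ 0x2A2A1 (huge @L0)  — 1 lookups
#1 VA=0x700E12BE1 (r,kernel):
  lvl0: tbl 0x29, slot 28 ⇒ 0x2B007 (P1/RW1/US1/PS0)
  lvl1: tbl 0x2B, slot 7 ⇒ 0x2C007 (P1/RW1/US1/PS0)
  lvl2: tbl 0x2C, slot 18 ⇒ 0x33002 (P0/RW1/US0/PS0)
  ✗ PAGE_NOT_PRESENT  [3 reads]
#2 VA=0x40040585D (r,kernel):
  lvl0: tbl 0x29, slot 16 ⇒ 0x2E007 (P1/RW1/US1/PS0)
  lvl1: tbl 0x2E, slot 2 ⇒ 0x32007 (P1/RW1/US1/PS0)
  lvl2: tbl 0x32, slot 5 ⇒ 0x34007 (P1/RW1/US1/PS0)
  ✓ 0x3485D  — 3 lookups

Entries read for #1: 3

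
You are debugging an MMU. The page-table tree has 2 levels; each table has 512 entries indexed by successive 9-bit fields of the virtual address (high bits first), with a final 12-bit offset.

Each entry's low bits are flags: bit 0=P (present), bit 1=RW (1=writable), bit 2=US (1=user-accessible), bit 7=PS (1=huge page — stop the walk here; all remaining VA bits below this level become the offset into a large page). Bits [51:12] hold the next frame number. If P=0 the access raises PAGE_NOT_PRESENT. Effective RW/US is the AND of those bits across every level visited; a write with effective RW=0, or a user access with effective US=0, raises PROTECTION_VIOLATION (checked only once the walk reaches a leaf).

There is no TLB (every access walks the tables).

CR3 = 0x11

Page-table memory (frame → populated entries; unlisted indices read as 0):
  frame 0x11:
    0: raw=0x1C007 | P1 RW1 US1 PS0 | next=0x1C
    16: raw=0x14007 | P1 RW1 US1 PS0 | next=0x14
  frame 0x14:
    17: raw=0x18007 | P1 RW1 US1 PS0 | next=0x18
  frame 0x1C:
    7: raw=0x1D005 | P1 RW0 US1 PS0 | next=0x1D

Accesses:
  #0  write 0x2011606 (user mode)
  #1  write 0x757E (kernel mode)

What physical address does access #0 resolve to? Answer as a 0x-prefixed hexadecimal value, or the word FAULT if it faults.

Trace:
#0 VA=0x2011606 (w,user):
  L0 @0x11[16] → 0x14007  P=1,RW=1,US=1,PS=0
  L1 @0x14[17] → 0x18007  P=1,RW=1,US=1,PS=0
  ⇒ phys 0x18606  [2 reads]
#1 VA=0x757E (w,kernel):
  L0 @0x11[0] → 0x1C007  P=1,RW=1,US=1,PS=0
  L1 @0x1C[7] → 0x1D005  P=1,RW=0,US=1,PS=0
  → PROTECTION_VIOLATION  (2 entries read)

Access #0 PA: 0x18606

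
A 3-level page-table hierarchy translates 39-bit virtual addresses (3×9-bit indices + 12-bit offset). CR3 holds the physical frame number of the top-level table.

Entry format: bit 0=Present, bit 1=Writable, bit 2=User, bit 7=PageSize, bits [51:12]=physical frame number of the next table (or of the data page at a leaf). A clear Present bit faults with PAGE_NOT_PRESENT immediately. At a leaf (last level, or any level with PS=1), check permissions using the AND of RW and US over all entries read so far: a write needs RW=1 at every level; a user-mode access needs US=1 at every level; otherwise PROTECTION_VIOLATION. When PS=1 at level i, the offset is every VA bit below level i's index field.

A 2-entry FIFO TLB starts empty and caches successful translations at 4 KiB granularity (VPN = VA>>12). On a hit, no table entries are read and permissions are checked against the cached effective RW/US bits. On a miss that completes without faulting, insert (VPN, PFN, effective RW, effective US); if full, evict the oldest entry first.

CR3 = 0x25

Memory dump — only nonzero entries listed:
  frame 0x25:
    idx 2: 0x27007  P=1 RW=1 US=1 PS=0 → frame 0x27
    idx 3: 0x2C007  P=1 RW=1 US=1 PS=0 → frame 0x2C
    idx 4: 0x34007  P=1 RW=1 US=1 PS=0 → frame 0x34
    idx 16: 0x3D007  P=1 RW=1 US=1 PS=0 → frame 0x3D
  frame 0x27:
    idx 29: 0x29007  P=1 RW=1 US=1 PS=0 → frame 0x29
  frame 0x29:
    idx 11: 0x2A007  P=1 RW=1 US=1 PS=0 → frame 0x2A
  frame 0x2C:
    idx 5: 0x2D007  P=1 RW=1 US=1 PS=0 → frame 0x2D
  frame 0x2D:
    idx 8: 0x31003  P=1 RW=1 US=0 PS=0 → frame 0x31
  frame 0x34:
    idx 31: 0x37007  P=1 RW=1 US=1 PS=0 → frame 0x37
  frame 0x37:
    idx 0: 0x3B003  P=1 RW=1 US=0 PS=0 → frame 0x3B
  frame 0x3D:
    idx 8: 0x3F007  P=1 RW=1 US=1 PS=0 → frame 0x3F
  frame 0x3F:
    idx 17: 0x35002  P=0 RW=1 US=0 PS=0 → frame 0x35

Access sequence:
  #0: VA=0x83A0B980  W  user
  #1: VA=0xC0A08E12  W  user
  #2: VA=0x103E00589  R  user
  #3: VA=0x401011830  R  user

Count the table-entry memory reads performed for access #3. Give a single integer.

Walk each access:
#0 VA=0x83A0B980 (w,user):
  L0 @0x25[2] → 0x27007  P=1,RW=1,US=1,PS=0
  L1 @0x27[29] → 0x29007  P=1,RW=1,US=1,PS=0
  L2 @0x29[11] → 0x2A007  P=1,RW=1,US=1,PS=0
  → PA=0x2A980  (3 entries read)
#1 VA=0xC0A08E12 (w,user):
  L0 @0x25[3] → 0x2C007  P=1,RW=1,US=1,PS=0
  L1 @0x2C[5] → 0x2D007  P=1,RW=1,US=1,PS=0
  L2 @0x2D[8] → 0x31003  P=1,RW=1,US=0,PS=0
  → PROTECTION_VIOLATION  (3 entries read)
#2 VA=0x103E00589 (r,user):
  L0 @0x25[4] → 0x34007  P=1,RW=1,US=1,PS=0
  L1 @0x34[31] → 0x37007  P=1,RW=1,US=1,PS=0
  L2 @0x37[0] → 0x3B003  P=1,RW=1,US=0,PS=0
  → PROTECTION_VIOLATION  (3 entries read)
#3 VA=0x401011830 (r,user):
  L0 @0x25[16] → 0x3D007  P=1,RW=1,US=1,PS=0
  L1 @0x3D[8] → 0x3F007  P=1,RW=1,US=1,PS=0
  L2 @0x3F[17] → 0x35002  P=0,RW=1,US=0,PS=0
  → PAGE_NOT_PRESENT  (3 entries read)

Entries read for #3: 3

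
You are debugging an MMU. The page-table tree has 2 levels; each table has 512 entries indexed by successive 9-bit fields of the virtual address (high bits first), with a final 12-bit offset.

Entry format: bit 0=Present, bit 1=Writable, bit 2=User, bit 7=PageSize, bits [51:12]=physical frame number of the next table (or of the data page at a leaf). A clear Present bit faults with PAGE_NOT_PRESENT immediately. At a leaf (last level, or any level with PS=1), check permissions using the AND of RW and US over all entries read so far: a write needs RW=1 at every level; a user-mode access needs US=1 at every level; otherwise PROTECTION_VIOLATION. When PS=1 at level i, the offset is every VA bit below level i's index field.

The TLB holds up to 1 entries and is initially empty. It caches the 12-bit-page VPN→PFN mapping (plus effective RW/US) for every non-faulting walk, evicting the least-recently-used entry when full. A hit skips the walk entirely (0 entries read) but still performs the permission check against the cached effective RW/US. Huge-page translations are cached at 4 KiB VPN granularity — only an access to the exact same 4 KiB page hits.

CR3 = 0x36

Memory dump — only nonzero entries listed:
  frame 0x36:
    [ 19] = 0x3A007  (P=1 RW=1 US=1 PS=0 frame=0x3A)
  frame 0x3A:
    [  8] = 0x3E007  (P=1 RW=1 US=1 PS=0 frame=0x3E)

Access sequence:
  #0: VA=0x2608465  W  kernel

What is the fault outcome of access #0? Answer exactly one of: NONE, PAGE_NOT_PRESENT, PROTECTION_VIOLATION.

Trace:
#0 VA=0x2608465 (w,kernel):
  lvl0: tbl 0x36, slot 19 ⇒ 0x3A007 (P1/RW1/US1/PS0)
  lvl1: tbl 0x3A, slot 8 ⇒ 0x3E007 (P1/RW1/US1/PS0)
  ⇒ phys 0x3E465  [2 reads]

Access #0 fault: NONE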